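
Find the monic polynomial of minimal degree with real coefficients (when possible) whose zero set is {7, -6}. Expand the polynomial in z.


The polynomial is p(z) = ∏_{α ∈ S} (z − α), where S = {7, -6}.
Expanding the product yields: p(z) = z^2 -z -42.
The resulting polynomial has degree 2 and real coefficients as required.

p(z) = z^2 -z -42.


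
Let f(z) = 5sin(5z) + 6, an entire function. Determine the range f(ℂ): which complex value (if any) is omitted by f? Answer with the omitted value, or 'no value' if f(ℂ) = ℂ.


Little Picard bounds the complement of f(ℂ) to at most one point.
sin is entire and surjective onto ℂ: for every w ∈ ℂ, sin(ζ) = w has a solution ζ ∈ ℂ (e.g., via the complex inverse arcsin). With ζ = 5z this gives z = ζ/(5). Then 5·sin(5z) takes every value in 5·ℂ = ℂ, and adding 6 is a bijection of ℂ. So f is surjective and omits no value. (Note: only on the real line is sin bounded by [−1, 1].)

Omitted value: no value.


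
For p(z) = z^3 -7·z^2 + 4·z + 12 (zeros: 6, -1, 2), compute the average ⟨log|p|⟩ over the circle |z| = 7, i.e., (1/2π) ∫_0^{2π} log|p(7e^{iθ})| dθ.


Zeros: -1, 2, 6; r = 7.
Inside |z| < r: -1, 2, 6. Outside (|z| ≥ r): ∅.
p(0) = 12, so log|p(0)| = log(12) = 2.4849.
Apply Jensen: I(r) = log|p(0)| + Σ_k log(r/|z_k|), summed over zeros inside |z| < r.
  log(r/|z_k|) for z_k = 6: log(7/6) = 0.1542
  log(r/|z_k|) for z_k = -1: log(7/1) = 1.9459
  log(r/|z_k|) for z_k = 2: log(7/2) = 1.2528
Sum over inside zeros: 3.3528.
I(r) = log|p(0)| + (inside sum) = 2.4849 + 3.3528 = 5.8377.
Closed form (all zeros inside, monic): I(r) = n·log(r) = 3·log(7) = 5.8377. ✓

I(r) ≈ 5.8377.


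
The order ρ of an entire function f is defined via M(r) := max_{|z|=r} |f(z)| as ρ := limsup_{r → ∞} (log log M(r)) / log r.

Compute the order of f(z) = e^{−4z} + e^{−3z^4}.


Each summand is entire of order 1 and 4 respectively (as in the single-exponential case). The order of a sum is at most the max of the orders, so ρ ≤ 4. For the lower bound: on |z|=r choose arg z so that -3z^4 is real positive; then |e^{-3z^4}| = e^{3r^4} while |e^{-4z}| ≤ e^{4r^1} = o(e^{3r^4}). So |f| ≥ e^{3r^4}(1 − o(1)) and ρ ≥ 4. Hence ρ = max(1, 4) = 4.
Therefore ρ = 4.

Order ρ = 4.


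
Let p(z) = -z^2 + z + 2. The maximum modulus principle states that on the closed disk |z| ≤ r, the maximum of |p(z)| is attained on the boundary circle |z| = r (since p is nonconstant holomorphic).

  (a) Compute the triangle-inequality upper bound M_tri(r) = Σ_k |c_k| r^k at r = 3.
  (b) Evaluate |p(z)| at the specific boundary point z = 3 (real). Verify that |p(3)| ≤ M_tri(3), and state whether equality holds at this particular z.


Coefficients: c_0 = 2, c_1 = 1, c_2 = -1. Radius r = 3.
Part (a). Triangle bound: M_tri(r) = Σ_k |c_k| r^k
  = |2|·3^0 + |1|·3^1 + |-1|·3^2
  = 2 + 3 + 9 = 14.
This bounds M(r) := max_{|z|=r} |p(z)| from above; equality holds iff all terms c_k z^k can be made to align in phase at a single z on |z|=r.
Part (b). At z = 3 (real, on the circle |z| = r):
  p(3) = (2)·3^0 + (1)·3^1 + (-1)·3^2 = -4.
  |p(3)| = 4.
Check: |p(3)| = 4 ≤ 14 = M_tri(3). ✓ Equality does not hold at z = 3 (the coefficients have mixed signs, so the terms do not all align in phase there).

M_tri(3) = 14; |p(3)| = 4; equality at z=3: no.


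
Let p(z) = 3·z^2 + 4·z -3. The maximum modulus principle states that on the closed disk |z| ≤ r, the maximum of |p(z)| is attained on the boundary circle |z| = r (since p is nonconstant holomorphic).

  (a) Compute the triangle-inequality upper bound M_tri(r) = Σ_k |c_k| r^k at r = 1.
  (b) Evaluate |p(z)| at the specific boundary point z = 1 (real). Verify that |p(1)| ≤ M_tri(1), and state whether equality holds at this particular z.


Coefficients: c_0 = -3, c_1 = 4, c_2 = 3. Radius r = 1.
Part (a). Triangle bound: M_tri(r) = Σ_k |c_k| r^k
  = |-3|·1^0 + |4|·1^1 + |3|·1^2
  = 3 + 4 + 3 = 10.
This bounds M(r) := max_{|z|=r} |p(z)| from above; equality holds iff all terms c_k z^k can be made to align in phase at a single z on |z|=r.
Part (b). At z = 1 (real, on the circle |z| = r):
  p(1) = (-3)·1^0 + (4)·1^1 + (3)·1^2 = 4.
  |p(1)| = 4.
Check: |p(1)| = 4 ≤ 10 = M_tri(1). ✓ Equality does not hold at z = 1 (the coefficients have mixed signs, so the terms do not all align in phase there).

M_tri(1) = 10; |p(1)| = 4; equality at z=1: no.


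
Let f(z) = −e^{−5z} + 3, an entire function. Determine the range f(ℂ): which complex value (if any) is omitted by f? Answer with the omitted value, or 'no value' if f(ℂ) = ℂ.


Little Picard bounds the complement of f(ℂ) to at most one point.
e^{−5z} is never zero on ℂ, so -1·e^{−5z} takes every value in ℂ ∖ {0}. Adding 3 shifts the range to ℂ ∖ {3}. Thus f omits exactly the value 3.

Omitted value: 3.


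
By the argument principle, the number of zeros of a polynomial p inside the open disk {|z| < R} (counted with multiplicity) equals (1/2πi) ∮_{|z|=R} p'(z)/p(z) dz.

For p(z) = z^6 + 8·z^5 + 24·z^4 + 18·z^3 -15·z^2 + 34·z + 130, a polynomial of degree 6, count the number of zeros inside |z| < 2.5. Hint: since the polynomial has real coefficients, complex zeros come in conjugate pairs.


The zeros of p are: (-3 + 2i), (-3 - 2i), (1 + 1i), (1 - 1i), (-2 + 1i), (-2 - 1i).
Their magnitudes are: 3.606, 3.606, 1.414, 1.414, 2.236, 2.236.
Zeros with |z| < R = 2.5: (1 + 1i), (1 - 1i), (-2 + 1i), (-2 - 1i).
Count = 4.
By the argument principle, (1/2πi) ∮_{|z|=R} p'(z)/p(z) dz equals exactly this count.

Number of zeros inside |z| < 2.5: 4.


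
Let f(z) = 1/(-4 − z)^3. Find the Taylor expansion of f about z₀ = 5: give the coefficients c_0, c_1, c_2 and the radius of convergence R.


Let w = z − z₀, so z = z₀ + w.
Then -4 − z = -4 − (z₀ + w) = (-4 − z₀) − w = -9 − w.
f(z) = 1/(-9 − w)^3 = (1/(-9)^3) · (1 − w/(-9))^{−3}.
By the binomial series (1−u)^{−3} = Σ_{n≥0} C(n+2, 2) u^n for |u|<1, with u = w/(-9):
  c_n = C(n+2, 2) / (-9)^(n+3).
  c_0 = 1/(-9)^3 = -1/729.
  c_1 = 3/(-9)^4 = 1/2187.
  c_2 = 6/(-9)^5 = -2/19683.
The series is valid for |w/d| < 1, i.e. |z − z₀| < |d|.
Radius of convergence: R = |-4 − z₀| = |-9| = 9 (distance from z₀ to the singularity z = -4).

c_0 = -1/729, c_1 = 1/2187, c_2 = -2/19683; R = 9.


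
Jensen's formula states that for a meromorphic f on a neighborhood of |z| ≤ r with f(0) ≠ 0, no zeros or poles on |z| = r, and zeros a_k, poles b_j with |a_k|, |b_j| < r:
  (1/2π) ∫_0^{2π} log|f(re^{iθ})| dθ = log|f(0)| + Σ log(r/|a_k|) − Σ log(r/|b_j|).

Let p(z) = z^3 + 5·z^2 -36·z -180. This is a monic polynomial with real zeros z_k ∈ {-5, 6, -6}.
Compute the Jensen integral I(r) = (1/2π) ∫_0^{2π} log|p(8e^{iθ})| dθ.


Zeros: -6, -5, 6; r = 8.
Inside |z| < r: -6, -5, 6. Outside (|z| ≥ r): ∅.
p(0) = -180, so log|p(0)| = log(180) = 5.1930.
Apply Jensen: I(r) = log|p(0)| + Σ_k log(r/|z_k|), summed over zeros inside |z| < r.
  log(r/|z_k|) for z_k = -5: log(8/5) = 0.4700
  log(r/|z_k|) for z_k = 6: log(8/6) = 0.2877
  log(r/|z_k|) for z_k = -6: log(8/6) = 0.2877
Sum over inside zeros: 1.0454.
I(r) = log|p(0)| + (inside sum) = 5.1930 + 1.0454 = 6.2383.
Closed form (all zeros inside, monic): I(r) = n·log(r) = 3·log(8) = 6.2383. ✓

I(r) ≈ 6.2383.


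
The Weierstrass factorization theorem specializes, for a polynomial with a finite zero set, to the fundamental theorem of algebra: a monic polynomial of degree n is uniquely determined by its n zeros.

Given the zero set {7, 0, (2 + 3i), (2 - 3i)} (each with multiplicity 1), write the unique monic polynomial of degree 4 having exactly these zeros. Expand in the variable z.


The polynomial is p(z) = ∏_{α ∈ S} (z − α), where S = {7, 0, (2 + 3i), (2 - 3i)}.
Expanding the product yields: p(z) = z^4 -11·z^3 + 41·z^2 -91·z.
Note conjugate pairs combine to real quadratics: (z − (2+3i))(z − (2−3i)) = z² − 4z + 13.
The resulting polynomial has degree 4 and real coefficients as required.

p(z) = z^4 -11·z^3 + 41·z^2 -91·z.


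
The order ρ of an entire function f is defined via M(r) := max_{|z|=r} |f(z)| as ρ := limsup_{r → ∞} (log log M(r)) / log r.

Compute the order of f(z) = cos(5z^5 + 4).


Write cos(w) = (e^{iw} ± e^{−iw})/(2 or 2i), so |cos(w)| ≤ e^{|w|}. With w = 5z^5 + 4, |w| ≤ 5r^5 + 4 on |z|=r, giving M(r) ≤ e^{5r^5 + 4} and ρ ≤ 5. For the lower bound, choose z on |z|=r with 5z^5 purely imaginary of modulus 5r^5; then |cos(5z^5 + 4)| grows like e^{5r^5}/2, so ρ ≥ 5. Hence ρ = 5.
Therefore ρ = 5.

Order ρ = 5.


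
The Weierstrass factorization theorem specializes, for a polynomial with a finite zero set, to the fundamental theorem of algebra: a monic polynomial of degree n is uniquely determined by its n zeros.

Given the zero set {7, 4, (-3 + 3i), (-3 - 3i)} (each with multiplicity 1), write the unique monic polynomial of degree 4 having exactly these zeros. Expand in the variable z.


The polynomial is p(z) = ∏_{α ∈ S} (z − α), where S = {7, 4, (-3 + 3i), (-3 - 3i)}.
Expanding the product yields: p(z) = z^4 -5·z^3 -20·z^2 -30·z + 504.
Note conjugate pairs combine to real quadratics: (z − (-3+3i))(z − (-3−3i)) = z² + 6z + 18.
The resulting polynomial has degree 4 and real coefficients as required.

p(z) = z^4 -5·z^3 -20·z^2 -30·z + 504.


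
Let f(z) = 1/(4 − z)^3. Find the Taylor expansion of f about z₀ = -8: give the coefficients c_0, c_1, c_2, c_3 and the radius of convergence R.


Let w = z − z₀, so z = z₀ + w.
Then 4 − z = 4 − (z₀ + w) = (4 − z₀) − w = 12 − w.
f(z) = 1/(12 − w)^3 = (1/(12)^3) · (1 − w/(12))^{−3}.
By the binomial series (1−u)^{−3} = Σ_{n≥0} C(n+2, 2) u^n for |u|<1, with u = w/(12):
  c_n = C(n+2, 2) / (12)^(n+3).
  c_0 = 1/(12)^3 = 1/1728.
  c_1 = 3/(12)^4 = 1/6912.
  c_2 = 6/(12)^5 = 1/41472.
  c_3 = 10/(12)^6 = 5/1492992.
The series is valid for |w/d| < 1, i.e. |z − z₀| < |d|.
Radius of convergence: R = |4 − z₀| = |12| = 12 (distance from z₀ to the singularity z = 4).

c_0 = 1/1728, c_1 = 1/6912, c_2 = 1/41472, c_3 = 5/1492992; R = 12.


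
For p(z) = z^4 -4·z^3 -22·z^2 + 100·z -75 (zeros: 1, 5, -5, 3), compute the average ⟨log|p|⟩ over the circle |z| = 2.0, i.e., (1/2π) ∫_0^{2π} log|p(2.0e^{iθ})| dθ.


Zeros: -5, 1, 3, 5; r = 2.0.
Inside |z| < r: 1. Outside (|z| ≥ r): -5, 3, 5.
p(0) = -75, so log|p(0)| = log(75) = 4.3175.
Apply Jensen: I(r) = log|p(0)| + Σ_k log(r/|z_k|), summed over zeros inside |z| < r.
  log(r/|z_k|) for z_k = 1: log(2.0/1) = 0.6931
  Outside zeros (-5, 3, 5) contribute nothing to the Jensen sum.
Sum over inside zeros: 0.6931.
I(r) = log|p(0)| + (inside sum) = 4.3175 + 0.6931 = 5.0106.
Note: since some zeros are outside |z| ≤ r, the simplified n·log(r) form does NOT apply — only the inside zeros contribute.

I(r) ≈ 5.0106.


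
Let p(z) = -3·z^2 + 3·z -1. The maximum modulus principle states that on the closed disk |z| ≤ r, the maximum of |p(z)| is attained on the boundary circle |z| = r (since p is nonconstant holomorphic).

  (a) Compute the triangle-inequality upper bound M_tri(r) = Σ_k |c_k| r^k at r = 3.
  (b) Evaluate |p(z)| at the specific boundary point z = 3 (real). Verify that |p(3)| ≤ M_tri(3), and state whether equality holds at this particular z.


Coefficients: c_0 = -1, c_1 = 3, c_2 = -3. Radius r = 3.
Part (a). Triangle bound: M_tri(r) = Σ_k |c_k| r^k
  = |-1|·3^0 + |3|·3^1 + |-3|·3^2
  = 1 + 9 + 27 = 37.
This bounds M(r) := max_{|z|=r} |p(z)| from above; equality holds iff all terms c_k z^k can be made to align in phase at a single z on |z|=r.
Part (b). At z = 3 (real, on the circle |z| = r):
  p(3) = (-1)·3^0 + (3)·3^1 + (-3)·3^2 = -19.
  |p(3)| = 19.
Check: |p(3)| = 19 ≤ 37 = M_tri(3). ✓ Equality does not hold at z = 3 (the coefficients have mixed signs, so the terms do not all align in phase there).

M_tri(3) = 37; |p(3)| = 19; equality at z=3: no.


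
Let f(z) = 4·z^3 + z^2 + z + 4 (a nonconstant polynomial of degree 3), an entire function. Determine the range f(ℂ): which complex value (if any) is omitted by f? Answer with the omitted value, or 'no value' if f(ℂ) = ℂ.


Little Picard bounds the complement of f(ℂ) to at most one point.
For every w ∈ ℂ, the equation p(z) − w = 0 is a nonconstant polynomial in z and hence has at least one root by the fundamental theorem of algebra. So p is surjective onto ℂ, omitting no value.

Omitted value: no value.


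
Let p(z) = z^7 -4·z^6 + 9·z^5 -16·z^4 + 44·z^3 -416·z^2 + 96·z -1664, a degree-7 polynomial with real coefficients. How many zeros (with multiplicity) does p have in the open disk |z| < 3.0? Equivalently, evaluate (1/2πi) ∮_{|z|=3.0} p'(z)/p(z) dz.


The zeros of p are: (0 + 2i), (0 - 2i), 4, (2 + 3i), (2 - 3i), (-2 + 2i), (-2 - 2i).
Their magnitudes are: 2, 2, 4, 3.606, 3.606, 2.828, 2.828.
Zeros with |z| < R = 3.0: (0 + 2i), (0 - 2i), (-2 + 2i), (-2 - 2i).
Count = 4.
By the argument principle, (1/2πi) ∮_{|z|=R} p'(z)/p(z) dz equals exactly this count.

Number of zeros inside |z| < 3.0: 4.


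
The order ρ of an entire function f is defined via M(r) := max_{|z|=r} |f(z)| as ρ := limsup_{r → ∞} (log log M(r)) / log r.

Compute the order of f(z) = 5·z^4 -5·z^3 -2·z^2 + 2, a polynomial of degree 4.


|f(z)| ≤ Σ|c_k|·r^k = O(r^4) as r → ∞. Polynomial growth is O(e^{r^ε}) for every ε > 0 (since r^4/e^{r^ε} → 0), so ρ ≤ ε for all ε > 0, i.e. ρ = 0. Every nonconstant polynomial has order 0.
Therefore ρ = 0.

Order ρ = 0.


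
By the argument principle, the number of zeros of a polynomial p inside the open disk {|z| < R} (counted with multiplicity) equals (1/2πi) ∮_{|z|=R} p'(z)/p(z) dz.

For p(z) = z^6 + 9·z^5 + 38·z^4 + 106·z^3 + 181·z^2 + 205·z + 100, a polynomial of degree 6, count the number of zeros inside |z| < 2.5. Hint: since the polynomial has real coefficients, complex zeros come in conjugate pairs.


The zeros of p are: (-1 + 2i), (-1 - 2i), (-1 + 2i), (-1 - 2i), -1, -4.
Their magnitudes are: 2.236, 2.236, 2.236, 2.236, 1, 4.
Zeros with |z| < R = 2.5: (-1 + 2i), (-1 - 2i), (-1 + 2i), (-1 - 2i), -1.
Count = 5.
By the argument principle, (1/2πi) ∮_{|z|=R} p'(z)/p(z) dz equals exactly this count.

Number of zeros inside |z| < 2.5: 5.


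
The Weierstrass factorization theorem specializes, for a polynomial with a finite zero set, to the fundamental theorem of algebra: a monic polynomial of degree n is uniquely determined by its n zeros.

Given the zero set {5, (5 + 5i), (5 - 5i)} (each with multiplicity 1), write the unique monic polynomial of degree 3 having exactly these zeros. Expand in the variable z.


The polynomial is p(z) = ∏_{α ∈ S} (z − α), where S = {5, (5 + 5i), (5 - 5i)}.
Expanding the product yields: p(z) = z^3 -15·z^2 + 100·z -250.
Note conjugate pairs combine to real quadratics: (z − (5+5i))(z − (5−5i)) = z² − 10z + 50.
The resulting polynomial has degree 3 and real coefficients as required.

p(z) = z^3 -15·z^2 + 100·z -250.


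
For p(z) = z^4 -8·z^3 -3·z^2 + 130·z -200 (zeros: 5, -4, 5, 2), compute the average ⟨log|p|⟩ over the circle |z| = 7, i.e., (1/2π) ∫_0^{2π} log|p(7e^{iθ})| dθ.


Zeros: -4, 2, 5, 5; r = 7.
Inside |z| < r: -4, 2, 5, 5. Outside (|z| ≥ r): ∅.
p(0) = -200, so log|p(0)| = log(200) = 5.2983.
Apply Jensen: I(r) = log|p(0)| + Σ_k log(r/|z_k|), summed over zeros inside |z| < r.
  log(r/|z_k|) for z_k = 5: log(7/5) = 0.3365
  log(r/|z_k|) for z_k = -4: log(7/4) = 0.5596
  log(r/|z_k|) for z_k = 5: log(7/5) = 0.3365
  log(r/|z_k|) for z_k = 2: log(7/2) = 1.2528
Sum over inside zeros: 2.4853.
I(r) = log|p(0)| + (inside sum) = 5.2983 + 2.4853 = 7.7836.
Closed form (all zeros inside, monic): I(r) = n·log(r) = 4·log(7) = 7.7836. ✓

I(r) ≈ 7.7836.


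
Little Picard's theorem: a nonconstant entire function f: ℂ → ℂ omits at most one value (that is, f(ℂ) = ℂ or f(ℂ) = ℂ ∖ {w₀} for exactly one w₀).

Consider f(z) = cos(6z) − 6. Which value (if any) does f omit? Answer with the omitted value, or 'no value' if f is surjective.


Little Picard bounds the complement of f(ℂ) to at most one point.
cos is entire and surjective onto ℂ: for every w ∈ ℂ, cos(ζ) = w has a solution ζ ∈ ℂ (e.g., via the complex inverse arccos). With ζ = 6z this gives z = ζ/(6). Then 1·cos(6z) takes every value in 1·ℂ = ℂ, and adding -6 is a bijection of ℂ. So f is surjective and omits no value. (Note: only on the real line is cos bounded by [−1, 1].)

Omitted value: no value.


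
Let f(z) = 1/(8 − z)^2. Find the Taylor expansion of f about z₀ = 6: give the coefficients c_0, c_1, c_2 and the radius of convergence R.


Let w = z − z₀, so z = z₀ + w.
Then 8 − z = 8 − (z₀ + w) = (8 − z₀) − w = 2 − w.
f(z) = 1/(2 − w)^2 = (1/(2)^2) · (1 − w/(2))^{−2}.
By the binomial series (1−u)^{−2} = Σ_{n≥0} C(n+1, 1) u^n for |u|<1, with u = w/(2):
  c_n = C(n+1, 1) / (2)^(n+2).
  c_0 = 1/(2)^2 = 1/4.
  c_1 = 2/(2)^3 = 1/4.
  c_2 = 3/(2)^4 = 3/16.
The series is valid for |w/d| < 1, i.e. |z − z₀| < |d|.
Radius of convergence: R = |8 − z₀| = |2| = 2 (distance from z₀ to the singularity z = 8).

c_0 = 1/4, c_1 = 1/4, c_2 = 3/16; R = 2.


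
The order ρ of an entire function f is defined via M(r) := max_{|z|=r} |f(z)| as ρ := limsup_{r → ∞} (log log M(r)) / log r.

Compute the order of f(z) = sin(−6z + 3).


sin(w) is a linear combination of e^{iw} and e^{−iw} (or e^w, e^{−w} in the hyperbolic case), so |sin(w)| ≤ e^{|w|}. With w = −6z + 3, |w| ≤ 6|z| + 3 = 6r + 3 on |z| = r, giving M(r) ≤ e^{6r + 3}, so ρ ≤ 1. On a suitable ray (z = it for sin/cos; z = t for sinh/cosh, t real → ∞), |sin(−6z + 3)| grows like e^{6|t|}/2, so ρ ≥ 1. Hence ρ = 1.
Therefore ρ = 1.

Order ρ = 1.


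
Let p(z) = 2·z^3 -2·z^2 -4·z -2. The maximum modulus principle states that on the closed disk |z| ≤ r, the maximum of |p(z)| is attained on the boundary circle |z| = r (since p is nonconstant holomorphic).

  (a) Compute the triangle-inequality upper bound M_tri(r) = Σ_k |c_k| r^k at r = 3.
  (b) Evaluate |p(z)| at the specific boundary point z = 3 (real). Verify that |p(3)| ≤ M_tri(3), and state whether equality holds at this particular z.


Coefficients: c_0 = -2, c_1 = -4, c_2 = -2, c_3 = 2. Radius r = 3.
Part (a). Triangle bound: M_tri(r) = Σ_k |c_k| r^k
  = |-2|·3^0 + |-4|·3^1 + |-2|·3^2 + |2|·3^3
  = 2 + 12 + 18 + 54 = 86.
This bounds M(r) := max_{|z|=r} |p(z)| from above; equality holds iff all terms c_k z^k can be made to align in phase at a single z on |z|=r.
Part (b). At z = 3 (real, on the circle |z| = r):
  p(3) = (-2)·3^0 + (-4)·3^1 + (-2)·3^2 + (2)·3^3 = 22.
  |p(3)| = 22.
Check: |p(3)| = 22 ≤ 86 = M_tri(3). ✓ Equality does not hold at z = 3 (the coefficients have mixed signs, so the terms do not all align in phase there).

M_tri(3) = 86; |p(3)| = 22; equality at z=3: no.


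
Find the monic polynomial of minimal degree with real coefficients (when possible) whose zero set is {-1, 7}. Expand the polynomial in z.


The polynomial is p(z) = ∏_{α ∈ S} (z − α), where S = {-1, 7}.
Expanding the product yields: p(z) = z^2 -6·z -7.
The resulting polynomial has degree 2 and real coefficients as required.

p(z) = z^2 -6·z -7.


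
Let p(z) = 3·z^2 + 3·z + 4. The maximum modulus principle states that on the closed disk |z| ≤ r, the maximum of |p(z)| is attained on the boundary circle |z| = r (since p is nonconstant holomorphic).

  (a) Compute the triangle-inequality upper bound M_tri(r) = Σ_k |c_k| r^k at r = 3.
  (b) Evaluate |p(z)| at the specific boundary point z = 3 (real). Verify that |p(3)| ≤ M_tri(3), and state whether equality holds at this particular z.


Coefficients: c_0 = 4, c_1 = 3, c_2 = 3. Radius r = 3.
Part (a). Triangle bound: M_tri(r) = Σ_k |c_k| r^k
  = |4|·3^0 + |3|·3^1 + |3|·3^2
  = 4 + 9 + 27 = 40.
This bounds M(r) := max_{|z|=r} |p(z)| from above; equality holds iff all terms c_k z^k can be made to align in phase at a single z on |z|=r.
Part (b). At z = 3 (real, on the circle |z| = r):
  p(3) = (4)·3^0 + (3)·3^1 + (3)·3^2 = 40.
  |p(3)| = 40.
Since all nonzero coefficients share the same sign, |p(3)| = 40 = M_tri(3); the triangle bound is attained at z = 3, so in fact M(r) = 40.

M_tri(3) = 40; |p(3)| = 40; equality at z=3: yes.


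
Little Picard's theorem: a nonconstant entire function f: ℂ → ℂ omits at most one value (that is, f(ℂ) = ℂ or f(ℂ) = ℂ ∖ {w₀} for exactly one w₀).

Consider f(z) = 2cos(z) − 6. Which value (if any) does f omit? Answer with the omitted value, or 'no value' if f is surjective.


Little Picard bounds the complement of f(ℂ) to at most one point.
cos is entire and surjective onto ℂ: for every w ∈ ℂ, cos(ζ) = w has a solution ζ ∈ ℂ (e.g., via the complex inverse arccos). With ζ = z this gives z = ζ/(1). Then 2·cos(z) takes every value in 2·ℂ = ℂ, and adding -6 is a bijection of ℂ. So f is surjective and omits no value. (Note: only on the real line is cos bounded by [−1, 1].)

Omitted value: no value.


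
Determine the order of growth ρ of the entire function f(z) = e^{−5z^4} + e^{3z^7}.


Each summand is entire of order 4 and 7 respectively (as in the single-exponential case). The order of a sum is at most the max of the orders, so ρ ≤ 7. For the lower bound: on |z|=r choose arg z so that 3z^7 is real positive; then |e^{3z^7}| = e^{3r^7} while |e^{-5z^4}| ≤ e^{5r^4} = o(e^{3r^7}). So |f| ≥ e^{3r^7}(1 − o(1)) and ρ ≥ 7. Hence ρ = max(4, 7) = 7.
Therefore ρ = 7.

Order ρ = 7.


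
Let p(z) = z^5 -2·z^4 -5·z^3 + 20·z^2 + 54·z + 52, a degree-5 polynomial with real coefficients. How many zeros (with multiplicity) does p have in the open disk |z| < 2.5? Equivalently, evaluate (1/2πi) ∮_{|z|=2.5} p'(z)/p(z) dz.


The zeros of p are: (-1 + 1i), (-1 - 1i), -2, (3 + 2i), (3 - 2i).
Their magnitudes are: 1.414, 1.414, 2, 3.606, 3.606.
Zeros with |z| < R = 2.5: (-1 + 1i), (-1 - 1i), -2.
Count = 3.
By the argument principle, (1/2πi) ∮_{|z|=R} p'(z)/p(z) dz equals exactly this count.

Number of zeros inside |z| < 2.5: 3.


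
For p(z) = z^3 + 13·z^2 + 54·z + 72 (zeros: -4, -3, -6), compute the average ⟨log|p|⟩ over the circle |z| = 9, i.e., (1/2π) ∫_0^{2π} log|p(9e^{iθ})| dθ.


Zeros: -6, -4, -3; r = 9.
Inside |z| < r: -6, -4, -3. Outside (|z| ≥ r): ∅.
p(0) = 72, so log|p(0)| = log(72) = 4.2767.
Apply Jensen: I(r) = log|p(0)| + Σ_k log(r/|z_k|), summed over zeros inside |z| < r.
  log(r/|z_k|) for z_k = -4: log(9/4) = 0.8109
  log(r/|z_k|) for z_k = -3: log(9/3) = 1.0986
  log(r/|z_k|) for z_k = -6: log(9/6) = 0.4055
Sum over inside zeros: 2.3150.
I(r) = log|p(0)| + (inside sum) = 4.2767 + 2.3150 = 6.5917.
Closed form (all zeros inside, monic): I(r) = n·log(r) = 3·log(9) = 6.5917. ✓

I(r) ≈ 6.5917.


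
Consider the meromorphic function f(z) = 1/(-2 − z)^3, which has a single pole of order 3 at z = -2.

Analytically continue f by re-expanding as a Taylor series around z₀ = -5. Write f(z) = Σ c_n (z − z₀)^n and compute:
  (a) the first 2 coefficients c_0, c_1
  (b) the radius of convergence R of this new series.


Let w = z − z₀, so z = z₀ + w.
Then -2 − z = -2 − (z₀ + w) = (-2 − z₀) − w = 3 − w.
f(z) = 1/(3 − w)^3 = (1/(3)^3) · (1 − w/(3))^{−3}.
By the binomial series (1−u)^{−3} = Σ_{n≥0} C(n+2, 2) u^n for |u|<1, with u = w/(3):
  c_n = C(n+2, 2) / (3)^(n+3).
  c_0 = 1/(3)^3 = 1/27.
  c_1 = 3/(3)^4 = 1/27.
The series is valid for |w/d| < 1, i.e. |z − z₀| < |d|.
Radius of convergence: R = |-2 − z₀| = |3| = 3 (distance from z₀ to the singularity z = -2).

c_0 = 1/27, c_1 = 1/27; R = 3.


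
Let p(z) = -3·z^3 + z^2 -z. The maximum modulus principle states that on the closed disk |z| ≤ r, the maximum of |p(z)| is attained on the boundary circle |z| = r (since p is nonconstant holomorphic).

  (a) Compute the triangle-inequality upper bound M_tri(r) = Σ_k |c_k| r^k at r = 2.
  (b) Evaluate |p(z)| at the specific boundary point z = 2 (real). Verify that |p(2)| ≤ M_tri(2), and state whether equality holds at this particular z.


Coefficients: c_0 = 0, c_1 = -1, c_2 = 1, c_3 = -3. Radius r = 2.
Part (a). Triangle bound: M_tri(r) = Σ_k |c_k| r^k
  = |0|·2^0 + |-1|·2^1 + |1|·2^2 + |-3|·2^3
  = 0 + 2 + 4 + 24 = 30.
This bounds M(r) := max_{|z|=r} |p(z)| from above; equality holds iff all terms c_k z^k can be made to align in phase at a single z on |z|=r.
Part (b). At z = 2 (real, on the circle |z| = r):
  p(2) = (0)·2^0 + (-1)·2^1 + (1)·2^2 + (-3)·2^3 = -22.
  |p(2)| = 22.
Check: |p(2)| = 22 ≤ 30 = M_tri(2). ✓ Equality does not hold at z = 2 (the coefficients have mixed signs, so the terms do not all align in phase there).

M_tri(2) = 30; |p(2)| = 22; equality at z=2: no.


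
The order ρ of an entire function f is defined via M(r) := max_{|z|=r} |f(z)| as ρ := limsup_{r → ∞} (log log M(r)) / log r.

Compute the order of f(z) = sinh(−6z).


sinh(w) is a linear combination of e^{iw} and e^{−iw} (or e^w, e^{−w} in the hyperbolic case), so |sinh(w)| ≤ e^{|w|}. With w = −6z, |w| ≤ 6|z| + 0 = 6r + 0 on |z| = r, giving M(r) ≤ e^{6r + 0}, so ρ ≤ 1. On a suitable ray (z = it for sin/cos; z = t for sinh/cosh, t real → ∞), |sinh(−6z)| grows like e^{6|t|}/2, so ρ ≥ 1. Hence ρ = 1.
Therefore ρ = 1.

Order ρ = 1.


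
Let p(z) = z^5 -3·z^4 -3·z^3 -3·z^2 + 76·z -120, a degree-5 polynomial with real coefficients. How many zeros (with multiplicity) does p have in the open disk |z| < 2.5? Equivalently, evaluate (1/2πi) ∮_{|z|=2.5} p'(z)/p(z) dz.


The zeros of p are: (-2 + 2i), (-2 - 2i), (2 + 1i), (2 - 1i), 3.
Their magnitudes are: 2.828, 2.828, 2.236, 2.236, 3.
Zeros with |z| < R = 2.5: (2 + 1i), (2 - 1i).
Count = 2.
By the argument principle, (1/2πi) ∮_{|z|=R} p'(z)/p(z) dz equals exactly this count.

Number of zeros inside |z| < 2.5: 2.


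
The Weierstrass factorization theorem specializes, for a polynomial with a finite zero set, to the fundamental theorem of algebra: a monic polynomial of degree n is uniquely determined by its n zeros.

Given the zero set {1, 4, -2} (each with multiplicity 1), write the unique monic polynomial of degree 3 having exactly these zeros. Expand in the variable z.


The polynomial is p(z) = ∏_{α ∈ S} (z − α), where S = {1, 4, -2}.
Expanding the product yields: p(z) = z^3 -3·z^2 -6·z + 8.
The resulting polynomial has degree 3 and real coefficients as required.

p(z) = z^3 -3·z^2 -6·z + 8.


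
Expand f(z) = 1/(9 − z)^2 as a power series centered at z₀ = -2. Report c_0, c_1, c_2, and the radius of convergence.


Let w = z − z₀, so z = z₀ + w.
Then 9 − z = 9 − (z₀ + w) = (9 − z₀) − w = 11 − w.
f(z) = 1/(11 − w)^2 = (1/(11)^2) · (1 − w/(11))^{−2}.
By the binomial series (1−u)^{−2} = Σ_{n≥0} C(n+1, 1) u^n for |u|<1, with u = w/(11):
  c_n = C(n+1, 1) / (11)^(n+2).
  c_0 = 1/(11)^2 = 1/121.
  c_1 = 2/(11)^3 = 2/1331.
  c_2 = 3/(11)^4 = 3/14641.
The series is valid for |w/d| < 1, i.e. |z − z₀| < |d|.
Radius of convergence: R = |9 − z₀| = |11| = 11 (distance from z₀ to the singularity z = 9).

c_0 = 1/121, c_1 = 2/1331, c_2 = 3/14641; R = 11.


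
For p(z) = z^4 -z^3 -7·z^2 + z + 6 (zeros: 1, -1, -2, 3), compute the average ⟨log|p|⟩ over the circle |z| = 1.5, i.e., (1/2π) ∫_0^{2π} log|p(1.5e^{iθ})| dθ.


Zeros: -2, -1, 1, 3; r = 1.5.
Inside |z| < r: -1, 1. Outside (|z| ≥ r): -2, 3.
p(0) = 6, so log|p(0)| = log(6) = 1.7918.
Apply Jensen: I(r) = log|p(0)| + Σ_k log(r/|z_k|), summed over zeros inside |z| < r.
  log(r/|z_k|) for z_k = 1: log(1.5/1) = 0.4055
  log(r/|z_k|) for z_k = -1: log(1.5/1) = 0.4055
  Outside zeros (-2, 3) contribute nothing to the Jensen sum.
Sum over inside zeros: 0.8109.
I(r) = log|p(0)| + (inside sum) = 1.7918 + 0.8109 = 2.6027.
Note: since some zeros are outside |z| ≤ r, the simplified n·log(r) form does NOT apply — only the inside zeros contribute.

I(r) ≈ 2.6027.


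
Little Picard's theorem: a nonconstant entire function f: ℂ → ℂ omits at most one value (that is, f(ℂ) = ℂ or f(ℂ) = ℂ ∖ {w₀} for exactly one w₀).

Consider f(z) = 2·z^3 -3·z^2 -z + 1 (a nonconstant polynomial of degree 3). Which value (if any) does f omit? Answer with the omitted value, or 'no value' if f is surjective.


Little Picard bounds the complement of f(ℂ) to at most one point.
For every w ∈ ℂ, the equation p(z) − w = 0 is a nonconstant polynomial in z and hence has at least one root by the fundamental theorem of algebra. So p is surjective onto ℂ, omitting no value.

Omitted value: no value.


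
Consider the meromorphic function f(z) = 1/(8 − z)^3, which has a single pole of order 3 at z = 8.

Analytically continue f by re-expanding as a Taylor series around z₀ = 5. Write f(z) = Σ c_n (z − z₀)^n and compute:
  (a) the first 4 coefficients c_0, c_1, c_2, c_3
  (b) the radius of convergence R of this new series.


Let w = z − z₀, so z = z₀ + w.
Then 8 − z = 8 − (z₀ + w) = (8 − z₀) − w = 3 − w.
f(z) = 1/(3 − w)^3 = (1/(3)^3) · (1 − w/(3))^{−3}.
By the binomial series (1−u)^{−3} = Σ_{n≥0} C(n+2, 2) u^n for |u|<1, with u = w/(3):
  c_n = C(n+2, 2) / (3)^(n+3).
  c_0 = 1/(3)^3 = 1/27.
  c_1 = 3/(3)^4 = 1/27.
  c_2 = 6/(3)^5 = 2/81.
  c_3 = 10/(3)^6 = 10/729.
The series is valid for |w/d| < 1, i.e. |z − z₀| < |d|.
Radius of convergence: R = |8 − z₀| = |3| = 3 (distance from z₀ to the singularity z = 8).

c_0 = 1/27, c_1 = 1/27, c_2 = 2/81, c_3 = 10/729; R = 3.


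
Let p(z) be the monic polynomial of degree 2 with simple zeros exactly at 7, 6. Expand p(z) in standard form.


The polynomial is p(z) = ∏_{α ∈ S} (z − α), where S = {7, 6}.
Expanding the product yields: p(z) = z^2 -13·z + 42.
The resulting polynomial has degree 2 and real coefficients as required.

p(z) = z^2 -13·z + 42.


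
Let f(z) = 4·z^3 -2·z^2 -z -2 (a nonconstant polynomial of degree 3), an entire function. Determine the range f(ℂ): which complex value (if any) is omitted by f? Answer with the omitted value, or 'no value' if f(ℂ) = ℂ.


Little Picard bounds the complement of f(ℂ) to at most one point.
For every w ∈ ℂ, the equation p(z) − w = 0 is a nonconstant polynomial in z and hence has at least one root by the fundamental theorem of algebra. So p is surjective onto ℂ, omitting no value.

Omitted value: no value.


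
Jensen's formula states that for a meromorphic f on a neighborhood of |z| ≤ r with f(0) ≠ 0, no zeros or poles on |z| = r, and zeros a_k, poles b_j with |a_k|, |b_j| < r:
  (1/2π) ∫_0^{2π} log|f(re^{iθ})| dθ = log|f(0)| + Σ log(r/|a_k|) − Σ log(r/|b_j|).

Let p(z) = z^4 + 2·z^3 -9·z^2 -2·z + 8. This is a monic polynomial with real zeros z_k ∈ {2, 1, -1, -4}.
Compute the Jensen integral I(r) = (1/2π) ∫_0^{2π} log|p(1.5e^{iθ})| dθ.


Zeros: -4, -1, 1, 2; r = 1.5.
Inside |z| < r: -1, 1. Outside (|z| ≥ r): -4, 2.
p(0) = 8, so log|p(0)| = log(8) = 2.0794.
Apply Jensen: I(r) = log|p(0)| + Σ_k log(r/|z_k|), summed over zeros inside |z| < r.
  log(r/|z_k|) for z_k = 1: log(1.5/1) = 0.4055
  log(r/|z_k|) for z_k = -1: log(1.5/1) = 0.4055
  Outside zeros (-4, 2) contribute nothing to the Jensen sum.
Sum over inside zeros: 0.8109.
I(r) = log|p(0)| + (inside sum) = 2.0794 + 0.8109 = 2.8904.
Note: since some zeros are outside |z| ≤ r, the simplified n·log(r) form does NOT apply — only the inside zeros contribute.

I(r) ≈ 2.8904.


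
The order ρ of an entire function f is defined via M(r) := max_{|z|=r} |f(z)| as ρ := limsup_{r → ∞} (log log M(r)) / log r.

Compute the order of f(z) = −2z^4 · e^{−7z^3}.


M(r) = max_{|z|=r} |-2|·|z|^4·|e^{−7z^3}| = 2·r^4 · e^{7r^3} (the factors attain their maxima compatibly on |z|=r). Then log M(r) = log 2 + 4·log r + 7r^3, dominated by the last term, so log log M(r) ~ 3·log r. The polynomial factor -2z^4 contributes only a log r term and does not affect the order. ρ = 3.
Therefore ρ = 3.

Order ρ = 3.


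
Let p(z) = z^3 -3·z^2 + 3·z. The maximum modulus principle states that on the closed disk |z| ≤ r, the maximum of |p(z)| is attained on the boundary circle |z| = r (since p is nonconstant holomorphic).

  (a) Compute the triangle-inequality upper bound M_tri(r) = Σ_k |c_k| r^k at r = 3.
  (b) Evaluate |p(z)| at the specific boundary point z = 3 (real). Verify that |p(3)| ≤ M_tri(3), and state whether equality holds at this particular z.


Coefficients: c_0 = 0, c_1 = 3, c_2 = -3, c_3 = 1. Radius r = 3.
Part (a). Triangle bound: M_tri(r) = Σ_k |c_k| r^k
  = |0|·3^0 + |3|·3^1 + |-3|·3^2 + |1|·3^3
  = 0 + 9 + 27 + 27 = 63.
This bounds M(r) := max_{|z|=r} |p(z)| from above; equality holds iff all terms c_k z^k can be made to align in phase at a single z on |z|=r.
Part (b). At z = 3 (real, on the circle |z| = r):
  p(3) = (0)·3^0 + (3)·3^1 + (-3)·3^2 + (1)·3^3 = 9.
  |p(3)| = 9.
Check: |p(3)| = 9 ≤ 63 = M_tri(3). ✓ Equality does not hold at z = 3 (the coefficients have mixed signs, so the terms do not all align in phase there).

M_tri(3) = 63; |p(3)| = 9; equality at z=3: no.


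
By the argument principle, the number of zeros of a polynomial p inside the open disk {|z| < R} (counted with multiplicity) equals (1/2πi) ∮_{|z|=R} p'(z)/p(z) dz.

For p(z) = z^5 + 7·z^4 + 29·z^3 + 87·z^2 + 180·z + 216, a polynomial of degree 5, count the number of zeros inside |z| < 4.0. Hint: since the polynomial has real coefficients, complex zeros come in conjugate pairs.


The zeros of p are: -3, (-2 + 2i), (-2 - 2i), (0 + 3i), (0 - 3i).
Their magnitudes are: 3, 2.828, 2.828, 3, 3.
Zeros with |z| < R = 4.0: -3, (-2 + 2i), (-2 - 2i), (0 + 3i), (0 - 3i).
Count = 5.
By the argument principle, (1/2πi) ∮_{|z|=R} p'(z)/p(z) dz equals exactly this count.

Number of zeros inside |z| < 4.0: 5.


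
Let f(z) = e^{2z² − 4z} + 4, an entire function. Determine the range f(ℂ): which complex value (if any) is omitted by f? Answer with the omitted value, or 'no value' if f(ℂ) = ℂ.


Little Picard bounds the complement of f(ℂ) to at most one point.
The exponent g(z) = 2z² − 4z is a nonconstant polynomial, hence surjective onto ℂ. So e^{g(z)} takes every value in {e^w : w ∈ ℂ} = ℂ ∖ {0}. Adding 4 shifts the range to ℂ ∖ {4}. f omits exactly 4.

Omitted value: 4.


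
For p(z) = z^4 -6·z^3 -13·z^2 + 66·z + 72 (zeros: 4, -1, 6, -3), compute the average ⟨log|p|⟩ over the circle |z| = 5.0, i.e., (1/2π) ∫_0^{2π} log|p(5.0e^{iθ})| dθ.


Zeros: -3, -1, 4, 6; r = 5.0.
Inside |z| < r: -3, -1, 4. Outside (|z| ≥ r): 6.
p(0) = 72, so log|p(0)| = log(72) = 4.2767.
Apply Jensen: I(r) = log|p(0)| + Σ_k log(r/|z_k|), summed over zeros inside |z| < r.
  log(r/|z_k|) for z_k = 4: log(5.0/4) = 0.2231
  log(r/|z_k|) for z_k = -1: log(5.0/1) = 1.6094
  log(r/|z_k|) for z_k = -3: log(5.0/3) = 0.5108
  Outside zeros (6) contribute nothing to the Jensen sum.
Sum over inside zeros: 2.3434.
I(r) = log|p(0)| + (inside sum) = 4.2767 + 2.3434 = 6.6201.
Note: since some zeros are outside |z| ≤ r, the simplified n·log(r) form does NOT apply — only the inside zeros contribute.

I(r) ≈ 6.6201.


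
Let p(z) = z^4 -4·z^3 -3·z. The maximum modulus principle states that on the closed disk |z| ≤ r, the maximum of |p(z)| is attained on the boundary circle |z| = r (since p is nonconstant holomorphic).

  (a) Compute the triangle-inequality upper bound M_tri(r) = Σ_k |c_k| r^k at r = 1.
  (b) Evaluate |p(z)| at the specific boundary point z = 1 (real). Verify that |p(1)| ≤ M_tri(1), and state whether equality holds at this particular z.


Coefficients: c_0 = 0, c_1 = -3, c_2 = 0, c_3 = -4, c_4 = 1. Radius r = 1.
Part (a). Triangle bound: M_tri(r) = Σ_k |c_k| r^k
  = |0|·1^0 + |-3|·1^1 + |0|·1^2 + |-4|·1^3 + |1|·1^4
  = 0 + 3 + 0 + 4 + 1 = 8.
This bounds M(r) := max_{|z|=r} |p(z)| from above; equality holds iff all terms c_k z^k can be made to align in phase at a single z on |z|=r.
Part (b). At z = 1 (real, on the circle |z| = r):
  p(1) = (0)·1^0 + (-3)·1^1 + (0)·1^2 + (-4)·1^3 + (1)·1^4 = -6.
  |p(1)| = 6.
Check: |p(1)| = 6 ≤ 8 = M_tri(1). ✓ Equality does not hold at z = 1 (the coefficients have mixed signs, so the terms do not all align in phase there).

M_tri(1) = 8; |p(1)| = 6; equality at z=1: no.


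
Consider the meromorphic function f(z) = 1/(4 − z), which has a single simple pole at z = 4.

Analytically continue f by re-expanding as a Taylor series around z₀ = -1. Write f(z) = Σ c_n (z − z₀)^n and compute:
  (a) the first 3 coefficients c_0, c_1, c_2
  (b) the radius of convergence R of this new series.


Let w = z − z₀, so z = z₀ + w.
Then 4 − z = 4 − (z₀ + w) = (4 − z₀) − w = 5 − w.
f(z) = 1/(5 − w) = (1/(5)) · 1/(1 − w/(5)) = Σ_{n≥0} w^n / (5)^(n+1).
So c_n = 1/(5)^(n+1):
  c_0 = 1/(5)^1 = 1/5.
  c_1 = 1/(5)^2 = 1/25.
  c_2 = 1/(5)^3 = 1/125.
The series is valid for |w/d| < 1, i.e. |z − z₀| < |d|.
Radius of convergence: R = |4 − z₀| = |5| = 5 (distance from z₀ to the singularity z = 4).

c_0 = 1/5, c_1 = 1/25, c_2 = 1/125; R = 5.


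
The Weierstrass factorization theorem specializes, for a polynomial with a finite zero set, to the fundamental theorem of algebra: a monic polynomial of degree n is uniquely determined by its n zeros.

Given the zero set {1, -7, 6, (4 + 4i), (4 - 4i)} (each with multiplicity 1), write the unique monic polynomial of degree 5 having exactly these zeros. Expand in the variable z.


The polynomial is p(z) = ∏_{α ∈ S} (z − α), where S = {1, -7, 6, (4 + 4i), (4 - 4i)}.
Expanding the product yields: p(z) = z^5 -8·z^4 -11·z^3 + 386·z^2 -1712·z + 1344.
Note conjugate pairs combine to real quadratics: (z − (4+4i))(z − (4−4i)) = z² − 8z + 32.
The resulting polynomial has degree 5 and real coefficients as required.

p(z) = z^5 -8·z^4 -11·z^3 + 386·z^2 -1712·z + 1344.


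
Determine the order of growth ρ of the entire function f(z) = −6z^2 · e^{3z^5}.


M(r) = max_{|z|=r} |-6|·|z|^2·|e^{3z^5}| = 6·r^2 · e^{3r^5} (the factors attain their maxima compatibly on |z|=r). Then log M(r) = log 6 + 2·log r + 3r^5, dominated by the last term, so log log M(r) ~ 5·log r. The polynomial factor -6z^2 contributes only a log r term and does not affect the order. ρ = 5.
Therefore ρ = 5.

Order ρ = 5.


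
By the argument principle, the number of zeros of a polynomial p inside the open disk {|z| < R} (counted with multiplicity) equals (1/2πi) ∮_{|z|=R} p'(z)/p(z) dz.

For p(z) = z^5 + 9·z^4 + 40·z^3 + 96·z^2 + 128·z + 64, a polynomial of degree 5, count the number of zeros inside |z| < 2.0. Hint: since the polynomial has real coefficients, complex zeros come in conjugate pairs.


The zeros of p are: (-2 + 2i), (-2 - 2i), -1, (-2 + 2i), (-2 - 2i).
Their magnitudes are: 2.828, 2.828, 1, 2.828, 2.828.
Zeros with |z| < R = 2.0: -1.
Count = 1.
By the argument principle, (1/2πi) ∮_{|z|=R} p'(z)/p(z) dz equals exactly this count.

Number of zeros inside |z| < 2.0: 1.


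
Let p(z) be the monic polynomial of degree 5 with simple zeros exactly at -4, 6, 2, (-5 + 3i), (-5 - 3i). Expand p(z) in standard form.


The polynomial is p(z) = ∏_{α ∈ S} (z − α), where S = {-4, 6, 2, (-5 + 3i), (-5 - 3i)}.
Expanding the product yields: p(z) = z^5 + 6·z^4 -26·z^3 -288·z^2 -200·z + 1632.
Note conjugate pairs combine to real quadratics: (z − (-5+3i))(z − (-5−3i)) = z² + 10z + 34.
The resulting polynomial has degree 5 and real coefficients as required.

p(z) = z^5 + 6·z^4 -26·z^3 -288·z^2 -200·z + 1632.


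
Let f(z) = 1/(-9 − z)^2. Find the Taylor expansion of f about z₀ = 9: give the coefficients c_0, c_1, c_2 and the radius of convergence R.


Let w = z − z₀, so z = z₀ + w.
Then -9 − z = -9 − (z₀ + w) = (-9 − z₀) − w = -18 − w.
f(z) = 1/(-18 − w)^2 = (1/(-18)^2) · (1 − w/(-18))^{−2}.
By the binomial series (1−u)^{−2} = Σ_{n≥0} C(n+1, 1) u^n for |u|<1, with u = w/(-18):
  c_n = C(n+1, 1) / (-18)^(n+2).
  c_0 = 1/(-18)^2 = 1/324.
  c_1 = 2/(-18)^3 = -1/2916.
  c_2 = 3/(-18)^4 = 1/34992.
The series is valid for |w/d| < 1, i.e. |z − z₀| < |d|.
Radius of convergence: R = |-9 − z₀| = |-18| = 18 (distance from z₀ to the singularity z = -9).

c_0 = 1/324, c_1 = -1/2916, c_2 = 1/34992; R = 18.
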